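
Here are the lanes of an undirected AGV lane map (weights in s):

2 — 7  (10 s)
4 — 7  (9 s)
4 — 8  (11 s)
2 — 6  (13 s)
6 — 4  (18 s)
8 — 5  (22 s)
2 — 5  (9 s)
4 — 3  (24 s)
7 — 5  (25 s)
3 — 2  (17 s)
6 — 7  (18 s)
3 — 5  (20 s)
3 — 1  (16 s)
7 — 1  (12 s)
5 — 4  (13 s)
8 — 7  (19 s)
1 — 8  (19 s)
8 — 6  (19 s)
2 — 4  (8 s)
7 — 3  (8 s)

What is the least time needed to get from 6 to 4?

Running Dijkstra from 6:
6: 0
2: 13  (via 6)
4: 18  (via 6)
Shortest route: 6 → 4 = 18 s.

18 s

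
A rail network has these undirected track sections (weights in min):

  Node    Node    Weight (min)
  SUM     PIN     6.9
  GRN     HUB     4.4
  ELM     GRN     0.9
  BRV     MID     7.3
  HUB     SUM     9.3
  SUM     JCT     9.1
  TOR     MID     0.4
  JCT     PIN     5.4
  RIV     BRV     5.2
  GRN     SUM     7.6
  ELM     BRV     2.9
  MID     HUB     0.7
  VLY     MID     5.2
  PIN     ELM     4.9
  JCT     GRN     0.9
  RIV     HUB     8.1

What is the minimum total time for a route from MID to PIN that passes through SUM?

Best MID to SUM: MID–HUB–SUM costing 10
Best SUM to PIN: SUM–PIN costing 6.9
Total via SUM: 10 + 6.9 = 16.9 min.

16.9 min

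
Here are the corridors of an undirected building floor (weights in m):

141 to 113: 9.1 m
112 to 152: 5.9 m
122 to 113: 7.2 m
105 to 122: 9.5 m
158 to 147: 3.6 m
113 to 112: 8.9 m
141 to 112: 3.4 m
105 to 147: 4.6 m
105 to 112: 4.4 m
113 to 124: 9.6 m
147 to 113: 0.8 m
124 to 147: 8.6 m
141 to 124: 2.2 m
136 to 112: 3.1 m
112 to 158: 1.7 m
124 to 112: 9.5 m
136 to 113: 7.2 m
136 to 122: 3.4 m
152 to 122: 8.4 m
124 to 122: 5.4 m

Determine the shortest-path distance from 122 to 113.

Running Dijkstra from 122:
122: 0
136: 3.4  (via 122)
124: 5.4  (via 122)
112: 6.5  (via 136)
113: 7.2  (via 122)
Shortest route: 122 → 113 = 7.2 m.

7.2 m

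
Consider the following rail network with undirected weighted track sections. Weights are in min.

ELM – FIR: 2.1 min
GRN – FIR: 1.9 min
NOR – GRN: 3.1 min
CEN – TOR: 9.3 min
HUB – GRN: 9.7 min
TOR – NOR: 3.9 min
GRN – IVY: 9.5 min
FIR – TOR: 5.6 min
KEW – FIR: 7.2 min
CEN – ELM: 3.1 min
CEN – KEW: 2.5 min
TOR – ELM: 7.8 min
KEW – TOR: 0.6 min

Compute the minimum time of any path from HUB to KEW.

17.3 min

Candidate routes:
HUB - GRN - NOR - TOR - KEW: 9.7+3.1+3.9+0.6 = 17.3
HUB - GRN - FIR - TOR - KEW: 9.7+1.9+5.6+0.6 = 17.8
The minimum is 17.3 min via HUB - GRN - NOR - TOR - KEW.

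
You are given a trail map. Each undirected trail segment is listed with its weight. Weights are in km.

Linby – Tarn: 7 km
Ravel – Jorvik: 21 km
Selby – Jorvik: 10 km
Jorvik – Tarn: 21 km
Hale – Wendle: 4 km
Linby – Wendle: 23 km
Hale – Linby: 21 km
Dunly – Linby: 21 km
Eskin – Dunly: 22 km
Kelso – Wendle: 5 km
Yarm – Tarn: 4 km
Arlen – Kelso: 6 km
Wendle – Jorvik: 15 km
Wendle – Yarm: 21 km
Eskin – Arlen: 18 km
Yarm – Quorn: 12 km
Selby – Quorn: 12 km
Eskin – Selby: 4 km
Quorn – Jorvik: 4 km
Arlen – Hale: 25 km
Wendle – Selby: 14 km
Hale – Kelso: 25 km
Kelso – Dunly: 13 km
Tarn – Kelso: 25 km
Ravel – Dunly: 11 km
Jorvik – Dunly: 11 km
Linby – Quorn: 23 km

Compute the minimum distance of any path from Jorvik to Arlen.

26 km

Settle nodes by increasing distance from Jorvik:
Jorvik: 0
Quorn: 4  (via Jorvik)
Selby: 10  (via Jorvik)
Dunly: 11  (via Jorvik)
Eskin: 14  (via Selby)
Wendle: 15  (via Jorvik)
Yarm: 16  (via Quorn)
Hale: 19  (via Wendle)
Kelso: 20  (via Wendle)
Tarn: 20  (via Yarm)
Ravel: 21  (via Jorvik)
Arlen: 26  (via Kelso)
Shortest route: Jorvik–Wendle–Kelso–Arlen = 26 km.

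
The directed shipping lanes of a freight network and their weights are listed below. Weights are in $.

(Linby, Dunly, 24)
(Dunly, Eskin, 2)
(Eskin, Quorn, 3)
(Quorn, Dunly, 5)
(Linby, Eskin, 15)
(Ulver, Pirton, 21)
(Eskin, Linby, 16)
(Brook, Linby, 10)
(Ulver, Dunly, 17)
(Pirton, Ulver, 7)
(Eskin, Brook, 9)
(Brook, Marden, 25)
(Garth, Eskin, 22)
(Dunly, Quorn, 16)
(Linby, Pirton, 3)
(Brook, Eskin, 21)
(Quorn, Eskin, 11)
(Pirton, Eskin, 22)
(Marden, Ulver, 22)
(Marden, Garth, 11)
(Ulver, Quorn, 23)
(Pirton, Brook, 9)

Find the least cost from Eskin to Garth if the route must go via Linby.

$64

Shortest Eskin→Linby: Eskin–Linby = 16
Best Linby to Garth: Linby–Pirton–Brook–Marden–Garth costing 48
Total via Linby: 16 + 48 = $64.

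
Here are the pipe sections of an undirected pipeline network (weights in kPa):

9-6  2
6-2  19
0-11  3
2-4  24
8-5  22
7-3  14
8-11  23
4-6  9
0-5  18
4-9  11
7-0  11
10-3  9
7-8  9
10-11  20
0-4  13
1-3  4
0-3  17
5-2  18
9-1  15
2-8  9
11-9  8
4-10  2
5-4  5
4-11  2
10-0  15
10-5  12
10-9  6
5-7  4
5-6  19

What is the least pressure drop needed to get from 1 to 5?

20 kPa

Running Dijkstra from 1:
1: 0
3: 4  (via 1)
10: 13  (via 3)
4: 15  (via 10)
9: 15  (via 1)
6: 17  (via 9)
11: 17  (via 4)
7: 18  (via 3)
0: 20  (via 11)
5: 20  (via 4)
Shortest route: 1–3–10–4–5 = 20 kPa.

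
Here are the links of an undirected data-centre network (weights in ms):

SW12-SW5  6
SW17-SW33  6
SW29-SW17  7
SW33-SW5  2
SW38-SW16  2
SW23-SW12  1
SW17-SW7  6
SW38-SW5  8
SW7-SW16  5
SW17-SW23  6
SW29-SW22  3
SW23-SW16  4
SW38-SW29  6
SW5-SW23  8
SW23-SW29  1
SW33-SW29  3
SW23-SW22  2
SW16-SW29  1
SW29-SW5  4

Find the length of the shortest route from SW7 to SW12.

Compare a few routes:
SW7 - SW16 - SW23 - SW12: 5+4+1 = 10
SW7 - SW16 - SW29 - SW23 - SW12: 5+1+1+1 = 8
SW7 - SW16 - SW29 - SW22 - SW23 - SW12: 5+1+3+2+1 = 12
SW7 - SW17 - SW23 - SW12: 6+6+1 = 13
Cheapest is SW7 - SW16 - SW29 - SW23 - SW12 at 8 ms.

8 ms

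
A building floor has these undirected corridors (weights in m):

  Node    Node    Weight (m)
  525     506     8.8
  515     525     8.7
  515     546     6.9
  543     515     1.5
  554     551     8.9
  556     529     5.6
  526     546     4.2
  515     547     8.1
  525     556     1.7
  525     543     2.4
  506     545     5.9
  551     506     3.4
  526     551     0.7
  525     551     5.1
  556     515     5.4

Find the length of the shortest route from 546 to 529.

Settle nodes by increasing distance from 546:
546: 0
526: 4.2  (via 546)
551: 4.9  (via 526)
515: 6.9  (via 546)
506: 8.3  (via 551)
543: 8.4  (via 515)
525: 10  (via 551)
556: 11.7  (via 525)
554: 13.8  (via 551)
545: 14.2  (via 506)
547: 15  (via 515)
529: 17.3  (via 556)
Shortest route: 546–526–551–525–556–529 = 17.3 m.

17.3 m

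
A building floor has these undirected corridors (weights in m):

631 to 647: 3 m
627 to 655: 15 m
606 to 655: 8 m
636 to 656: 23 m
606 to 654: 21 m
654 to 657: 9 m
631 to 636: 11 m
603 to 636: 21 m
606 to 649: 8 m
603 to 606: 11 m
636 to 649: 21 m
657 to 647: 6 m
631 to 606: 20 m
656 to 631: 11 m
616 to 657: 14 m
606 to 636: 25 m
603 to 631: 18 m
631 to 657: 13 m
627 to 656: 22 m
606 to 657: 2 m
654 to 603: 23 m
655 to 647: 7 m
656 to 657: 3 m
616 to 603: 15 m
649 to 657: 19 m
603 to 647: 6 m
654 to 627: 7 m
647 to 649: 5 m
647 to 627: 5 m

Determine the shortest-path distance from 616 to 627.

25 m

Enumerating some paths:
616–603–647–627: 15+6+5 = 26
616–657–647–627: 14+6+5 = 25
Cheapest is 616–657–647–627 at 25 m.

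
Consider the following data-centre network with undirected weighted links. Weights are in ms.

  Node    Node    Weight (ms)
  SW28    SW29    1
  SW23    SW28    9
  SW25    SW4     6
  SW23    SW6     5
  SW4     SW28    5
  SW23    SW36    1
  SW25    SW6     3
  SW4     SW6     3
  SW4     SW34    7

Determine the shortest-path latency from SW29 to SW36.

Compare a few routes:
SW29 - SW28 - SW23 - SW36: 1+9+1 = 11
SW29 - SW28 - SW4 - SW6 - SW23 - SW36: 1+5+3+5+1 = 15
Cheapest is SW29 - SW28 - SW23 - SW36 at 11 ms.

11 ms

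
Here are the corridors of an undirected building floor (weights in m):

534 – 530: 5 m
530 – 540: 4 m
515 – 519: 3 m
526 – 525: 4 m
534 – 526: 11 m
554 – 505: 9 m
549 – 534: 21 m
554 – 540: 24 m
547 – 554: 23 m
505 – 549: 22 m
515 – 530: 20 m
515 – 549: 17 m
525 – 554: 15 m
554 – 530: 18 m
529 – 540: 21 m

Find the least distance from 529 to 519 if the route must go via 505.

Shortest 529→505: 529–540–530–554–505 = 52
Best 505 to 519: 505–549–515–519 costing 42
Total via 505: 52 + 42 = 94 m.

94 m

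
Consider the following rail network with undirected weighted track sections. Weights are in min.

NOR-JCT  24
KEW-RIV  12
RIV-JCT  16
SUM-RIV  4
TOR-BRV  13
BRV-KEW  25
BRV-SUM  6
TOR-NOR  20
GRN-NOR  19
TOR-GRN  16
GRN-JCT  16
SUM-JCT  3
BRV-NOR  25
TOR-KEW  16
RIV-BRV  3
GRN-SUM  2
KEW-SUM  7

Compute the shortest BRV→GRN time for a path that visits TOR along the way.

Shortest BRV→TOR: BRV–TOR = 13
Best TOR to GRN: TOR–GRN costing 16
Total via TOR: 13 + 16 = 29 min.

29 min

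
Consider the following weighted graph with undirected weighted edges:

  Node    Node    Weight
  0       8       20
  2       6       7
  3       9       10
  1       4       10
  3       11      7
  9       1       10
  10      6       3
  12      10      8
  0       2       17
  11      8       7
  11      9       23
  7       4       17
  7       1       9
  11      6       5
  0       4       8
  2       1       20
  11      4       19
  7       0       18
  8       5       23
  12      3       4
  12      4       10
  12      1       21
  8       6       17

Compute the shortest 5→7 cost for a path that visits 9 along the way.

Best 5 to 9: 5 → 8 → 11 → 3 → 9 costing 47
Shortest 9→7: 9 → 1 → 7 = 19
Total via 9: 47 + 19 = 66.

66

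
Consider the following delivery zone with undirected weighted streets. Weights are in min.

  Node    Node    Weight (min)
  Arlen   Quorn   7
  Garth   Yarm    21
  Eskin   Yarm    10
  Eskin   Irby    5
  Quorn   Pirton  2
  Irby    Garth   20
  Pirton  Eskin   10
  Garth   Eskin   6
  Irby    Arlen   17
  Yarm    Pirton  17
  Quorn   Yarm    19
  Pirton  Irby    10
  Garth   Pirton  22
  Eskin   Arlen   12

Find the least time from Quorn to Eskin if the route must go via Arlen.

19 min

Best Quorn to Arlen: Quorn → Arlen costing 7
Shortest Arlen→Eskin: Arlen → Eskin = 12
Total via Arlen: 7 + 12 = 19 min.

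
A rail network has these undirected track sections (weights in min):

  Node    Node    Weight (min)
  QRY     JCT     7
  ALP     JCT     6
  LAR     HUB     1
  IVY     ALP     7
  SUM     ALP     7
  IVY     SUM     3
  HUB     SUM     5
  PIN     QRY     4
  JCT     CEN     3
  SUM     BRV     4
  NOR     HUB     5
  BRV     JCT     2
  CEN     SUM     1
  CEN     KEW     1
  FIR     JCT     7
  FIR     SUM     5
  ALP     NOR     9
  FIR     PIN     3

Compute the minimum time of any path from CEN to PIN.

Settle nodes by increasing distance from CEN:
CEN: 0
SUM: 1  (via CEN)
KEW: 1  (via CEN)
JCT: 3  (via CEN)
IVY: 4  (via SUM)
BRV: 5  (via SUM)
HUB: 6  (via SUM)
FIR: 6  (via SUM)
LAR: 7  (via HUB)
ALP: 8  (via SUM)
PIN: 9  (via FIR)
Shortest route: CEN → SUM → FIR → PIN = 9 min.

9 min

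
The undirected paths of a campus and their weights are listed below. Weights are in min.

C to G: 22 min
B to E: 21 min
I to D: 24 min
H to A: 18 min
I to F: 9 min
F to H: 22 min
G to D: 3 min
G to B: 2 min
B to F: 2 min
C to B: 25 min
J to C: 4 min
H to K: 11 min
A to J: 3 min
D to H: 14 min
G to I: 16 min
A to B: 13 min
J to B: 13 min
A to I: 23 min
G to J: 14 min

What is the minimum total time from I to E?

Enumerating some paths:
I - G - B - E: 16+2+21 = 39
I - F - B - E: 9+2+21 = 32
I - D - G - B - E: 24+3+2+21 = 50
The minimum is 32 min via I - F - B - E.

32 min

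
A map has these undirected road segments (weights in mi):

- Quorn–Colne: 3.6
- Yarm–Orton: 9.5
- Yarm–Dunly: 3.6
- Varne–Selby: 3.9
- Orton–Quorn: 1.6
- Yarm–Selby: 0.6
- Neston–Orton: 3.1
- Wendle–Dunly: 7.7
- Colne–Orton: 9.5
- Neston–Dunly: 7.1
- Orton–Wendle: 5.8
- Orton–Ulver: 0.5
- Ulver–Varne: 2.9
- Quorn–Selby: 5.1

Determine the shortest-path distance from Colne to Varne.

8.6 mi

Running Dijkstra from Colne:
Colne: 0
Quorn: 3.6  (via Colne)
Orton: 5.2  (via Quorn)
Ulver: 5.7  (via Orton)
Neston: 8.3  (via Orton)
Varne: 8.6  (via Ulver)
Shortest route: Colne → Quorn → Orton → Ulver → Varne = 8.6 mi.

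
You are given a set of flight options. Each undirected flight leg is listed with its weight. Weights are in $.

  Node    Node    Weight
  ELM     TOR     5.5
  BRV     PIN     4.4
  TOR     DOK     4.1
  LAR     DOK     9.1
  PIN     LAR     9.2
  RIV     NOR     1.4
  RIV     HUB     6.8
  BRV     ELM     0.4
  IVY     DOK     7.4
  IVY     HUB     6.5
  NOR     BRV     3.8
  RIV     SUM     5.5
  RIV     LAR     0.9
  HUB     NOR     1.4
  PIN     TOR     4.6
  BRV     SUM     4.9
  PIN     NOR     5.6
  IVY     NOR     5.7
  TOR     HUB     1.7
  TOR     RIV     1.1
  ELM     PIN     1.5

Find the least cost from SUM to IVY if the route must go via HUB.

Best SUM to HUB: SUM → RIV → TOR → HUB costing 8.3
Best HUB to IVY: HUB → IVY costing 6.5
Total via HUB: 8.3 + 6.5 = $14.8.

$14.8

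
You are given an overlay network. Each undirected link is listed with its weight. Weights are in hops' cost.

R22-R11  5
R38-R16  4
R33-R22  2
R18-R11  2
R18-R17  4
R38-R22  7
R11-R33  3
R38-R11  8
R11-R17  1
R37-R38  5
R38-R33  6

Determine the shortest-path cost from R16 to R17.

Settle nodes by increasing distance from R16:
R16: 0
R38: 4  (via R16)
R37: 9  (via R38)
R33: 10  (via R38)
R22: 11  (via R38)
R11: 12  (via R38)
R17: 13  (via R11)
Shortest route: R16–R38–R11–R17 = 13 hops' cost.

13 hops' cost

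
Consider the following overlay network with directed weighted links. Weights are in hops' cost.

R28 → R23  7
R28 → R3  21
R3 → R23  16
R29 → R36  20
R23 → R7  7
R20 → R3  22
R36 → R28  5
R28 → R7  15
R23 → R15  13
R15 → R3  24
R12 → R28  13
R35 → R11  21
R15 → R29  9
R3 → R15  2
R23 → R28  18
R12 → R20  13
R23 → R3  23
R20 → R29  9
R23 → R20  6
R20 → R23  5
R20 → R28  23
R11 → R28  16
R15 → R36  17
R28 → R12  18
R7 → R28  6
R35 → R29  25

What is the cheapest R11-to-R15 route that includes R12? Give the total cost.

Best R11 to R12: R11 → R28 → R12 costing 34
Best R12 to R15: R12 → R20 → R23 → R15 costing 31
Total via R12: 34 + 31 = 65 hops' cost.

65 hops' cost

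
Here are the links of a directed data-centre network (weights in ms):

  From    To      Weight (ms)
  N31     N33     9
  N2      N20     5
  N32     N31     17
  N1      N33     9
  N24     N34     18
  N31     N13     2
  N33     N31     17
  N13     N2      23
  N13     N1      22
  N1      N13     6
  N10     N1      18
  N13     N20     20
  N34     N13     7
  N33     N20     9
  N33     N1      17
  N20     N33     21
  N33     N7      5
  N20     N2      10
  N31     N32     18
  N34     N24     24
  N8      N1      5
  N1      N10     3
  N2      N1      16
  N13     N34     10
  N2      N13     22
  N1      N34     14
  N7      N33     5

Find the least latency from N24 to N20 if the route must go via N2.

53 ms

Best N24 to N2: N24–N34–N13–N2 costing 48
Shortest N2→N20: N2–N20 = 5
Total via N2: 48 + 5 = 53 ms.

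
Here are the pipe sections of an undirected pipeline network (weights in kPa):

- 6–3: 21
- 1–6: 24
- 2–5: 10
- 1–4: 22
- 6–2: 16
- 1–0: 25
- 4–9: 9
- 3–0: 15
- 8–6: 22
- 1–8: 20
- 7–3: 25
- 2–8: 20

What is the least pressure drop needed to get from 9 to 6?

55 kPa

Compare a few routes:
9 → 4 → 1 → 8 → 2 → 6: 9+22+20+20+16 = 87
9 → 4 → 1 → 6: 9+22+24 = 55
9 → 4 → 1 → 8 → 6: 9+22+20+22 = 73
The minimum is 55 kPa via 9 → 4 → 1 → 6.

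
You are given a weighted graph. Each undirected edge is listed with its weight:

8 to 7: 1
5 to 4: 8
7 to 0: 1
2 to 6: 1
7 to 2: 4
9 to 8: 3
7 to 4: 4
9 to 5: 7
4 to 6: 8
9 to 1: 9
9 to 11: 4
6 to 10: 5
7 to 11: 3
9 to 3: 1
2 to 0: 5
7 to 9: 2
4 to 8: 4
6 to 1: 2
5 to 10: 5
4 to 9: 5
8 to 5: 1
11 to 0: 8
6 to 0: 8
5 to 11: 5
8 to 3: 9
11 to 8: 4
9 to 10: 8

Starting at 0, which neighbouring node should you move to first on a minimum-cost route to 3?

7

Candidate routes:
0 → 7 → 11 → 9 → 3: 1+3+4+1 = 9
0 → 7 → 9 → 3: 1+2+1 = 4
0 → 7 → 8 → 9 → 3: 1+1+3+1 = 6
The minimum is 4 via 0 → 7 → 9 → 3.
So from 0 the first move is to 7.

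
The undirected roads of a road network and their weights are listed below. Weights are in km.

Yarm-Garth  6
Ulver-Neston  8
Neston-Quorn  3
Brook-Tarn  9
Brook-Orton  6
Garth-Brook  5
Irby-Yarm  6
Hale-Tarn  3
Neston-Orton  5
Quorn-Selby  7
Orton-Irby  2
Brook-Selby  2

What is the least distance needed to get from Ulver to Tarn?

Shortest distances from Ulver:
Ulver: 0
Neston: 8  (via Ulver)
Quorn: 11  (via Neston)
Orton: 13  (via Neston)
Irby: 15  (via Orton)
Selby: 18  (via Quorn)
Brook: 19  (via Orton)
Yarm: 21  (via Irby)
Garth: 24  (via Brook)
Tarn: 28  (via Brook)
Shortest route: Ulver–Neston–Orton–Brook–Tarn = 28 km.

28 km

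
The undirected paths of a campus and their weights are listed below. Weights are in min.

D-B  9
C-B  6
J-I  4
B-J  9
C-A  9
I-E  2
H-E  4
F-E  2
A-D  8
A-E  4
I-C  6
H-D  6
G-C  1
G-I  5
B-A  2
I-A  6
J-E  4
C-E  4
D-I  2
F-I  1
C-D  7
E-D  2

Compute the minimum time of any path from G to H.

9 min

Settle nodes by increasing distance from G:
G: 0
C: 1  (via G)
E: 5  (via C)
I: 5  (via G)
F: 6  (via I)
B: 7  (via C)
D: 7  (via E)
A: 9  (via E)
H: 9  (via E)
Shortest route: G–C–E–H = 9 min.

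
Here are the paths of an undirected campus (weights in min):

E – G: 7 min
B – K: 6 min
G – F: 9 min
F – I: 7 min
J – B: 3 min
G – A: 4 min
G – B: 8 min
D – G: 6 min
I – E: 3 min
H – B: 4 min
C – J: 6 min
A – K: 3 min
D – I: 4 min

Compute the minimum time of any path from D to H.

18 min

Enumerating some paths:
D - G - A - K - B - H: 6+4+3+6+4 = 23
D - I - E - G - B - H: 4+3+7+8+4 = 26
D - G - B - H: 6+8+4 = 18
The minimum is 18 min via D - G - B - H.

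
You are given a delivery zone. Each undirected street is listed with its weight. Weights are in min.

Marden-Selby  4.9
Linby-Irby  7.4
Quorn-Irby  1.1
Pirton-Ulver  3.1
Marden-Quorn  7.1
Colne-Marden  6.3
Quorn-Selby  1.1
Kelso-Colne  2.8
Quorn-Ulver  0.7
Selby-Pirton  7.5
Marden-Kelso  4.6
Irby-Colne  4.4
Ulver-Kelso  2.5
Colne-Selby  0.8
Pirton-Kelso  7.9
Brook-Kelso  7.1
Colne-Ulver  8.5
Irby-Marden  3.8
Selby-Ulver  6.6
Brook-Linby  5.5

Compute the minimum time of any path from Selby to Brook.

10.7 min

Settle nodes by increasing distance from Selby:
Selby: 0
Colne: 0.8  (via Selby)
Quorn: 1.1  (via Selby)
Ulver: 1.8  (via Quorn)
Irby: 2.2  (via Quorn)
Kelso: 3.6  (via Colne)
Pirton: 4.9  (via Ulver)
Marden: 4.9  (via Selby)
Linby: 9.6  (via Irby)
Brook: 10.7  (via Kelso)
Shortest route: Selby → Colne → Kelso → Brook = 10.7 min.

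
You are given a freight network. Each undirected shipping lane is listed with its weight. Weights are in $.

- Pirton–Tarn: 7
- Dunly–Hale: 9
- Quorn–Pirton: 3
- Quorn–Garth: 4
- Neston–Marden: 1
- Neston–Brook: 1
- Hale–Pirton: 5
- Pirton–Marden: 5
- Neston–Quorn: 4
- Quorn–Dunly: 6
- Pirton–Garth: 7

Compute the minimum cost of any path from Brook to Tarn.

Running Dijkstra from Brook:
Brook: 0
Neston: 1  (via Brook)
Marden: 2  (via Neston)
Quorn: 5  (via Neston)
Pirton: 7  (via Marden)
Garth: 9  (via Quorn)
Dunly: 11  (via Quorn)
Hale: 12  (via Pirton)
Tarn: 14  (via Pirton)
Shortest route: Brook–Neston–Marden–Pirton–Tarn = $14.

$14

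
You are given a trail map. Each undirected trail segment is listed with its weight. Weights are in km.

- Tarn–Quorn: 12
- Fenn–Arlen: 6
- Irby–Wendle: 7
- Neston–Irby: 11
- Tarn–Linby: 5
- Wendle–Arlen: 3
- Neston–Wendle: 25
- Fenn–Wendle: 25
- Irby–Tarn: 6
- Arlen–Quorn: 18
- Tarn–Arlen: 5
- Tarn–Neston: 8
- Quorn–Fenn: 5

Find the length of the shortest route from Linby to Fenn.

16 km

Running Dijkstra from Linby:
Linby: 0
Tarn: 5  (via Linby)
Arlen: 10  (via Tarn)
Irby: 11  (via Tarn)
Wendle: 13  (via Arlen)
Neston: 13  (via Tarn)
Fenn: 16  (via Arlen)
Shortest route: Linby → Tarn → Arlen → Fenn = 16 km.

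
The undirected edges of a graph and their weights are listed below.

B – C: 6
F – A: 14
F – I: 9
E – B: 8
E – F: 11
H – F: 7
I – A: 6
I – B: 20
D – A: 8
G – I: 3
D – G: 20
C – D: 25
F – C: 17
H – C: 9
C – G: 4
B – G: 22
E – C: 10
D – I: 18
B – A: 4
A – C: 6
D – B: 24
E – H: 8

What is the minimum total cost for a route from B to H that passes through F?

25

Shortest B→F: B–A–F = 18
Best F to H: F–H costing 7
Total via F: 18 + 7 = 25.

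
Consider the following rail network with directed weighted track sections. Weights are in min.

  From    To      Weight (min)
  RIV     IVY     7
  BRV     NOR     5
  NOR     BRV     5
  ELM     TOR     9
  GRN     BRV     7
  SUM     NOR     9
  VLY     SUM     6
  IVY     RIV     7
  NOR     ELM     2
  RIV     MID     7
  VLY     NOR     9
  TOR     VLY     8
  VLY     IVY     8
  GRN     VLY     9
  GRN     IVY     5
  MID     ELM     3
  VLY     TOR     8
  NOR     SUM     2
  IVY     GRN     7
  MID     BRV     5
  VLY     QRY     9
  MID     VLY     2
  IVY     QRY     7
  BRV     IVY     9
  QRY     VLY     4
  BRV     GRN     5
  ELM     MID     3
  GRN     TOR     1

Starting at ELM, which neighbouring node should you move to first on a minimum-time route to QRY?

MID

Enumerating some paths:
ELM → MID → BRV → IVY → QRY: 3+5+9+7 = 24
ELM → MID → VLY → IVY → QRY: 3+2+8+7 = 20
ELM → MID → VLY → QRY: 3+2+9 = 14
Cheapest is ELM → MID → VLY → QRY at 14 min.
So from ELM the first move is to MID.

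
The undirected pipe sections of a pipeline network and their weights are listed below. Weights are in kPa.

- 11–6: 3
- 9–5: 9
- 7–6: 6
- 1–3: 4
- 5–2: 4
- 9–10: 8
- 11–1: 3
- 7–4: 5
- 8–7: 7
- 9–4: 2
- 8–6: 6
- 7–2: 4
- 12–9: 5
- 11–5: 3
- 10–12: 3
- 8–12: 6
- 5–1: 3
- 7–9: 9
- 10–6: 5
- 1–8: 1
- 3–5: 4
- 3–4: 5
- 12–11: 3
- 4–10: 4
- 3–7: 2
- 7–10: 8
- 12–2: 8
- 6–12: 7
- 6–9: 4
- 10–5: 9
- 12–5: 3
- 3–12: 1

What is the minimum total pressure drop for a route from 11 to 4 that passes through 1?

Best 11 to 1: 11 → 1 costing 3
Shortest 1→4: 1 → 3 → 4 = 9
Total via 1: 3 + 9 = 12 kPa.

12 kPa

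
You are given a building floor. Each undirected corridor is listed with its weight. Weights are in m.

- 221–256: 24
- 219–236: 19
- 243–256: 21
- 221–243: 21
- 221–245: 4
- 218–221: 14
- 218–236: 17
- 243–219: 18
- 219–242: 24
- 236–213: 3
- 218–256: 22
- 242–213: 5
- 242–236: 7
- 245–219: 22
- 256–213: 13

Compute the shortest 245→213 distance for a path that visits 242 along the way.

Best 245 to 242: 245 → 221 → 218 → 236 → 242 costing 42
Best 242 to 213: 242 → 213 costing 5
Total via 242: 42 + 5 = 47 m.

47 m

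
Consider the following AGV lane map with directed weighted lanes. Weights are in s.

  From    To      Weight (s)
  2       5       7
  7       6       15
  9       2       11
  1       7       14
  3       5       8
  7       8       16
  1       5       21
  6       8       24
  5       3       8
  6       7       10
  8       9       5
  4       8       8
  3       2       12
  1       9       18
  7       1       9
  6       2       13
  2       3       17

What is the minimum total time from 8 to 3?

31 s

Shortest distances from 8:
8: 0
9: 5  (via 8)
2: 16  (via 9)
5: 23  (via 2)
3: 31  (via 5)
Shortest route: 8 → 9 → 2 → 5 → 3 = 31 s.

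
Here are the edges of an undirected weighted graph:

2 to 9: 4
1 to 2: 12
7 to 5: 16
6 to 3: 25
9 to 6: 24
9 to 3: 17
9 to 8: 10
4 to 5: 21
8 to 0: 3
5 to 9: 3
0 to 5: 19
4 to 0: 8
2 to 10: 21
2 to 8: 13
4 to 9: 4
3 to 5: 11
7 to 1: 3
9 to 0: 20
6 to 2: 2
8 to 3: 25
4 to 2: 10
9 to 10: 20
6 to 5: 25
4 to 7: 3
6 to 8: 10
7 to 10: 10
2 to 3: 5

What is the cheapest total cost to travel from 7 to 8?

Candidate routes:
7 - 4 - 9 - 2 - 6 - 8: 3+4+4+2+10 = 23
7 - 4 - 0 - 8: 3+8+3 = 14
7 - 4 - 9 - 8: 3+4+10 = 17
Cheapest is 7 - 4 - 0 - 8 at 14.

14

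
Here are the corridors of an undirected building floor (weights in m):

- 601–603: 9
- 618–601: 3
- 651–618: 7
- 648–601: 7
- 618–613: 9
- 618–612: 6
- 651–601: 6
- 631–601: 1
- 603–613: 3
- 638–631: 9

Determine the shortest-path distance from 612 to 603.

Compare a few routes:
612–618–601–603: 6+3+9 = 18
612–618–651–601–603: 6+7+6+9 = 28
The minimum is 18 m via 612–618–601–603.

18 m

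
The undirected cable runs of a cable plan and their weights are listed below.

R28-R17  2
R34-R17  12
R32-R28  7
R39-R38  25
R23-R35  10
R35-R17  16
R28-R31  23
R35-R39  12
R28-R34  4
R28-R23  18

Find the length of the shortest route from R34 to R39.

34

Settle nodes by increasing distance from R34:
R34: 0
R28: 4  (via R34)
R17: 6  (via R28)
R32: 11  (via R28)
R35: 22  (via R17)
R23: 22  (via R28)
R31: 27  (via R28)
R39: 34  (via R35)
Shortest route: R34–R28–R17–R35–R39 = 34.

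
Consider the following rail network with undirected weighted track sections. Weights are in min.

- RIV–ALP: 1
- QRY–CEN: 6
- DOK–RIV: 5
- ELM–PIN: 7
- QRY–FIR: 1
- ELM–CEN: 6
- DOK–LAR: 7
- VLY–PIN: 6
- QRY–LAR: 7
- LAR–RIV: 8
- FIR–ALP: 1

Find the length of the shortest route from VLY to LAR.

32 min

Shortest distances from VLY:
VLY: 0
PIN: 6  (via VLY)
ELM: 13  (via PIN)
CEN: 19  (via ELM)
QRY: 25  (via CEN)
FIR: 26  (via QRY)
ALP: 27  (via FIR)
RIV: 28  (via ALP)
LAR: 32  (via QRY)
Shortest route: VLY → PIN → ELM → CEN → QRY → LAR = 32 min.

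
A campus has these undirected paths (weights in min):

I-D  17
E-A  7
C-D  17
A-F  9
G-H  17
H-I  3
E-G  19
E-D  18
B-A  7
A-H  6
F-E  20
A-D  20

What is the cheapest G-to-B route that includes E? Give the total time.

Shortest G→E: G → E = 19
Best E to B: E → A → B costing 14
Total via E: 19 + 14 = 33 min.

33 min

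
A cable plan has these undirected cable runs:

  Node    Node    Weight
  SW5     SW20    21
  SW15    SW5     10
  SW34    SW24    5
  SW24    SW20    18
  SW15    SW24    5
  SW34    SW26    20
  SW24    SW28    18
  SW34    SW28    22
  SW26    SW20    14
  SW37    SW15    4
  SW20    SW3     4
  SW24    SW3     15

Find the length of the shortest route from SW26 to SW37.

34

Running Dijkstra from SW26:
SW26: 0
SW20: 14  (via SW26)
SW3: 18  (via SW20)
SW34: 20  (via SW26)
SW24: 25  (via SW34)
SW15: 30  (via SW24)
SW37: 34  (via SW15)
Shortest route: SW26–SW34–SW24–SW15–SW37 = 34.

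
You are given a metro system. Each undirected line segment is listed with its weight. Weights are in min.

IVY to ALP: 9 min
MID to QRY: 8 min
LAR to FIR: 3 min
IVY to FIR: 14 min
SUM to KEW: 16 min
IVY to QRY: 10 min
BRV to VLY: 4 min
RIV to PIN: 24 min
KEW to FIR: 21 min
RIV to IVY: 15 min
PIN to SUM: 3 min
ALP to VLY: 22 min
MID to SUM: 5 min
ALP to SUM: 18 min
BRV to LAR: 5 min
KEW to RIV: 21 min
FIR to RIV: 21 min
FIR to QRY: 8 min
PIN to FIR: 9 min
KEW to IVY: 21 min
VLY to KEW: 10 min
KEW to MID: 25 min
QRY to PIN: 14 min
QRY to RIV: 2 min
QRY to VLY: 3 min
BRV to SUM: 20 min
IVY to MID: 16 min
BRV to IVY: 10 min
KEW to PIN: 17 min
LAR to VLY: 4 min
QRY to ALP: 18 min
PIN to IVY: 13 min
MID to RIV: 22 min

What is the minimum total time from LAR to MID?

Compare a few routes:
LAR - VLY - QRY - MID: 4+3+8 = 15
LAR - FIR - PIN - SUM - MID: 3+9+3+5 = 20
LAR - FIR - QRY - MID: 3+8+8 = 19
LAR - BRV - VLY - QRY - MID: 5+4+3+8 = 20
The minimum is 15 min via LAR - VLY - QRY - MID.

15 min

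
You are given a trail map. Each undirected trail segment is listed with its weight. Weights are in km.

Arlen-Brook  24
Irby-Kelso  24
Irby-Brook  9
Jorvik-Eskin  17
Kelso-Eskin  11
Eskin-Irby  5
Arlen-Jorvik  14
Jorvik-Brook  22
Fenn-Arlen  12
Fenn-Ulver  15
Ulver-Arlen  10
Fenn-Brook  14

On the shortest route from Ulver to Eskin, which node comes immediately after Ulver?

Arlen

Compare a few routes:
Ulver–Fenn–Brook–Irby–Eskin: 15+14+9+5 = 43
Ulver–Arlen–Jorvik–Eskin: 10+14+17 = 41
Cheapest is Ulver–Arlen–Jorvik–Eskin at 41 km.
So from Ulver the first move is to Arlen.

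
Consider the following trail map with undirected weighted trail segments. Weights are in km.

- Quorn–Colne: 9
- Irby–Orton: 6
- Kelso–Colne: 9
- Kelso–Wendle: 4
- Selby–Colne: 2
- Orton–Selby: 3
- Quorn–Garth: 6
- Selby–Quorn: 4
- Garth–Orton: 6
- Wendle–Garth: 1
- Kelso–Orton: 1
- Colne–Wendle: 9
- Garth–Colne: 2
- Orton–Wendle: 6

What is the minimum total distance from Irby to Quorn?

Enumerating some paths:
Irby - Orton - Garth - Quorn: 6+6+6 = 18
Irby - Orton - Kelso - Wendle - Garth - Quorn: 6+1+4+1+6 = 18
Irby - Orton - Selby - Quorn: 6+3+4 = 13
Cheapest is Irby - Orton - Selby - Quorn at 13 km.

13 km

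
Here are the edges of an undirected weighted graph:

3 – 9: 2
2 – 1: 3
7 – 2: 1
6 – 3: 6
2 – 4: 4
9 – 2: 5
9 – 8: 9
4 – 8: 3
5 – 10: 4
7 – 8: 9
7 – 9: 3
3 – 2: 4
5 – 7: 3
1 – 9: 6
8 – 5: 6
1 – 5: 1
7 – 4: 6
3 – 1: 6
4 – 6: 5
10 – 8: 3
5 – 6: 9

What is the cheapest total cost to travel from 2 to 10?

8

Compare a few routes:
2–7–5–10: 1+3+4 = 8
2–4–8–10: 4+3+3 = 10
The minimum is 8 via 2–7–5–10.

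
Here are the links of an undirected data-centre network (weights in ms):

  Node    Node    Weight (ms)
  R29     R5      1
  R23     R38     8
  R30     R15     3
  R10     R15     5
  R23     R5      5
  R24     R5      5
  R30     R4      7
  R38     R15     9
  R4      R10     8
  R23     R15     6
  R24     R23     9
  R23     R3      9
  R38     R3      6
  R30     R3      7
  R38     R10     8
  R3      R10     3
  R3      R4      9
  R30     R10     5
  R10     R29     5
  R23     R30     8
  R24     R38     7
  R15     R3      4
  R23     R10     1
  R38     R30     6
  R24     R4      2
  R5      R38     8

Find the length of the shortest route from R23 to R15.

6 ms

Running Dijkstra from R23:
R23: 0
R10: 1  (via R23)
R3: 4  (via R10)
R5: 5  (via R23)
R29: 6  (via R10)
R30: 6  (via R10)
R15: 6  (via R23)
Shortest route: R23 → R15 = 6 ms.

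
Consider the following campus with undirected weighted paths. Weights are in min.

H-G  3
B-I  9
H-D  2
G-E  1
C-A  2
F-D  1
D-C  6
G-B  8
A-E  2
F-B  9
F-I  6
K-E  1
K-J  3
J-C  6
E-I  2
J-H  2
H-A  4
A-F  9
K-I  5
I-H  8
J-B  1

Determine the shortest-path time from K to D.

Shortest distances from K:
K: 0
E: 1  (via K)
G: 2  (via E)
A: 3  (via E)
I: 3  (via E)
J: 3  (via K)
B: 4  (via J)
C: 5  (via A)
H: 5  (via G)
D: 7  (via H)
Shortest route: K–E–G–H–D = 7 min.

7 min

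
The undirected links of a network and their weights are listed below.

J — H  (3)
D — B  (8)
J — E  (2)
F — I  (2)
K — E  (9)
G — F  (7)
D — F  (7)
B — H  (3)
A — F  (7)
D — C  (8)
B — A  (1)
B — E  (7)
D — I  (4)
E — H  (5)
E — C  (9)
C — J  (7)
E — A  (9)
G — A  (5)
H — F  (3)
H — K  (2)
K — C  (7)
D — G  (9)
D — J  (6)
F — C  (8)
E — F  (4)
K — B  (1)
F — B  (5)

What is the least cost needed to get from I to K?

Enumerating some paths:
I - F - H - K: 2+3+2 = 7
I - F - B - K: 2+5+1 = 8
I - F - H - B - K: 2+3+3+1 = 9
The minimum is 7 via I - F - H - K.

7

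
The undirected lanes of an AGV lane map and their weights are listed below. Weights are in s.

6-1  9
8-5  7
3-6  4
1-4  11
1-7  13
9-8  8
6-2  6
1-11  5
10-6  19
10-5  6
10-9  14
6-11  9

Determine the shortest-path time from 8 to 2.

38 s

Candidate routes:
8 → 9 → 10 → 6 → 2: 8+14+19+6 = 47
8 → 5 → 10 → 6 → 2: 7+6+19+6 = 38
The minimum is 38 s via 8 → 5 → 10 → 6 → 2.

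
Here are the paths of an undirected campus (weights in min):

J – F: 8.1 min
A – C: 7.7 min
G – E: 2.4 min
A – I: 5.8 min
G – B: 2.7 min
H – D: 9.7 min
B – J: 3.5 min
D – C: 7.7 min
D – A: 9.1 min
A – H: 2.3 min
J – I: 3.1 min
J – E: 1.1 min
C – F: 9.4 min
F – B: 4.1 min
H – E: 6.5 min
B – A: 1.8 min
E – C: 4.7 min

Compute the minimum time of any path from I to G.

Settle nodes by increasing distance from I:
I: 0
J: 3.1  (via I)
E: 4.2  (via J)
A: 5.8  (via I)
B: 6.6  (via J)
G: 6.6  (via E)
Shortest route: I–J–E–G = 6.6 min.

6.6 min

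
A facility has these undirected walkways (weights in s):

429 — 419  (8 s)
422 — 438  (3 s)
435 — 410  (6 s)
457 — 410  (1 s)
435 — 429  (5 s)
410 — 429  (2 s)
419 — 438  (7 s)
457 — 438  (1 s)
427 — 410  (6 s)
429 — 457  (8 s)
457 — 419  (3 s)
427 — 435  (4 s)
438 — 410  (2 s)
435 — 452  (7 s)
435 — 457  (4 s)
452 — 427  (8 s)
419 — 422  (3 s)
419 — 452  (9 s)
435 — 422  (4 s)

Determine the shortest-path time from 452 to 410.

12 s

Settle nodes by increasing distance from 452:
452: 0
435: 7  (via 452)
427: 8  (via 452)
419: 9  (via 452)
457: 11  (via 435)
422: 11  (via 435)
429: 12  (via 435)
438: 12  (via 457)
410: 12  (via 457)
Shortest route: 452 → 435 → 457 → 410 = 12 s.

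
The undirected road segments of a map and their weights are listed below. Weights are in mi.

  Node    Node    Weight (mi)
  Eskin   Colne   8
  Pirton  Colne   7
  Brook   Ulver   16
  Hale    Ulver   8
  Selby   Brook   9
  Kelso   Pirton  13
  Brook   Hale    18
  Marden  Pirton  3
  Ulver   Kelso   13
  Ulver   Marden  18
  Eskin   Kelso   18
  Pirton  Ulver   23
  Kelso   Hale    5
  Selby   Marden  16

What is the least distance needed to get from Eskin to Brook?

41 mi

Running Dijkstra from Eskin:
Eskin: 0
Colne: 8  (via Eskin)
Pirton: 15  (via Colne)
Marden: 18  (via Pirton)
Kelso: 18  (via Eskin)
Hale: 23  (via Kelso)
Ulver: 31  (via Kelso)
Selby: 34  (via Marden)
Brook: 41  (via Hale)
Shortest route: Eskin → Kelso → Hale → Brook = 41 mi.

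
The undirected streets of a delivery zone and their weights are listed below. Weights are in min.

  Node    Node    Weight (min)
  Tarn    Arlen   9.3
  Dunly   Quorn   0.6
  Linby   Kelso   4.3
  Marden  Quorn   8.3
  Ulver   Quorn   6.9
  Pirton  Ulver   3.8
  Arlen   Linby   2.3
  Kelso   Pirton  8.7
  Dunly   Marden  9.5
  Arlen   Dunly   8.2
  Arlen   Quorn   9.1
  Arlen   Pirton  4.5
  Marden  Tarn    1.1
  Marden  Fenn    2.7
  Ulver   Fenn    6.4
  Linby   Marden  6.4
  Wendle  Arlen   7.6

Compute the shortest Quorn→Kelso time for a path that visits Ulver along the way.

19.4 min

Best Quorn to Ulver: Quorn–Ulver costing 6.9
Best Ulver to Kelso: Ulver–Pirton–Kelso costing 12.5
Total via Ulver: 6.9 + 12.5 = 19.4 min.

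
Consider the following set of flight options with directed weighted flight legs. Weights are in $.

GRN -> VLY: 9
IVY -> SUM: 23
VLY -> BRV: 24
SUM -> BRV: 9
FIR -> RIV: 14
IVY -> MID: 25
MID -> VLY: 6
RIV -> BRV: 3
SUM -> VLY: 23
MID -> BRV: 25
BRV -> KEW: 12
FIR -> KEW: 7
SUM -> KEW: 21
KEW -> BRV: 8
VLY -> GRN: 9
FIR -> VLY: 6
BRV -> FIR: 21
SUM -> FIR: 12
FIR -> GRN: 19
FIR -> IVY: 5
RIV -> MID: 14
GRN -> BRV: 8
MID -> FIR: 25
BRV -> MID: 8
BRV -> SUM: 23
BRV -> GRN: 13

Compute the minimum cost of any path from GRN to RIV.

$43

Enumerating some paths:
GRN–BRV–MID–FIR–RIV: 8+8+25+14 = 55
GRN–BRV–FIR–RIV: 8+21+14 = 43
GRN–BRV–SUM–FIR–RIV: 8+23+12+14 = 57
GRN–VLY–BRV–FIR–RIV: 9+24+21+14 = 68
The minimum is $43 via GRN–BRV–FIR–RIV.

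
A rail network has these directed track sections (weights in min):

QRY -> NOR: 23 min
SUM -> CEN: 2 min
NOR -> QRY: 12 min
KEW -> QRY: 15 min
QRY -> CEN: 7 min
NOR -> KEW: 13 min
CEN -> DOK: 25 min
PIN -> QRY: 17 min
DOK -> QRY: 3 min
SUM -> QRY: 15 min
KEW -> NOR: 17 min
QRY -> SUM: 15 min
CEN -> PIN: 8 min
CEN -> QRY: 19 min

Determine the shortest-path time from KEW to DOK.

47 min

Shortest distances from KEW:
KEW: 0
QRY: 15  (via KEW)
NOR: 17  (via KEW)
CEN: 22  (via QRY)
PIN: 30  (via CEN)
SUM: 30  (via QRY)
DOK: 47  (via CEN)
Shortest route: KEW–QRY–CEN–DOK = 47 min.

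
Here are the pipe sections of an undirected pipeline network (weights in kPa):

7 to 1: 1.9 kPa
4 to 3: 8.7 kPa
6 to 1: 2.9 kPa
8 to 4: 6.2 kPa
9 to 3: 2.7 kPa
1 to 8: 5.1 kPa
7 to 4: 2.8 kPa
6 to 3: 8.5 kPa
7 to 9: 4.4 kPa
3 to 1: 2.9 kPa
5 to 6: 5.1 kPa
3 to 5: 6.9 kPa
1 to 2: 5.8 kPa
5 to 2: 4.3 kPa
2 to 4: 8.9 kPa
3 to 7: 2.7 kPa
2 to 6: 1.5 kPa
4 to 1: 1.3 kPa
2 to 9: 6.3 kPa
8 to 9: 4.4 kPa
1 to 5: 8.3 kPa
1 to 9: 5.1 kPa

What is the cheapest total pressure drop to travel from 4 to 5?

Candidate routes:
4–1–6–2–5: 1.3+2.9+1.5+4.3 = 10
4–1–5: 1.3+8.3 = 9.6
4–1–6–5: 1.3+2.9+5.1 = 9.3
Cheapest is 4–1–6–5 at 9.3 kPa.

9.3 kPa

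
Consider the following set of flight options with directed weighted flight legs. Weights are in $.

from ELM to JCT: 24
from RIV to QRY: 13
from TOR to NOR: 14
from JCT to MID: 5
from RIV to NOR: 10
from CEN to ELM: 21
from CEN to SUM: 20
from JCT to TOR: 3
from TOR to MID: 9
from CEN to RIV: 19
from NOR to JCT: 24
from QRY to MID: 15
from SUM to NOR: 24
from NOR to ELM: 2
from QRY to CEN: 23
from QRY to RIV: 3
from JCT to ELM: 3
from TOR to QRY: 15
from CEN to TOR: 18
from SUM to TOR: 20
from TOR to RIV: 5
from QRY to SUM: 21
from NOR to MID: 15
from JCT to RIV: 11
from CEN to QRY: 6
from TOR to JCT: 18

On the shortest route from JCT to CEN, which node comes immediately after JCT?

Enumerating some paths:
JCT - TOR - QRY - CEN: 3+15+23 = 41
JCT - TOR - RIV - QRY - CEN: 3+5+13+23 = 44
The minimum is $41 via JCT - TOR - QRY - CEN.
So from JCT the first move is to TOR.

TOR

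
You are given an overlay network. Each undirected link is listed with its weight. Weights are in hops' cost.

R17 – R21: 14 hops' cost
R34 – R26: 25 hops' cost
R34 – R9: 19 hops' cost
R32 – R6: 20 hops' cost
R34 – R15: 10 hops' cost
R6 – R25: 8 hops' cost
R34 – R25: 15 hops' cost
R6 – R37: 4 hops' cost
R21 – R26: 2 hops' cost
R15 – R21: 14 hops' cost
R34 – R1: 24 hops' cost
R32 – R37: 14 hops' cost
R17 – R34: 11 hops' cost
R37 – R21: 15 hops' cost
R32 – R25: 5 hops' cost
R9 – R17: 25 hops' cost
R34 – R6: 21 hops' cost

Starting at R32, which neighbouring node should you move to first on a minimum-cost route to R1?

Enumerating some paths:
R32 → R37 → R6 → R34 → R1: 14+4+21+24 = 63
R32 → R37 → R6 → R25 → R34 → R1: 14+4+8+15+24 = 65
R32 → R25 → R34 → R1: 5+15+24 = 44
R32 → R25 → R6 → R34 → R1: 5+8+21+24 = 58
Cheapest is R32 → R25 → R34 → R1 at 44 hops' cost.
So from R32 the first move is to R25.

R25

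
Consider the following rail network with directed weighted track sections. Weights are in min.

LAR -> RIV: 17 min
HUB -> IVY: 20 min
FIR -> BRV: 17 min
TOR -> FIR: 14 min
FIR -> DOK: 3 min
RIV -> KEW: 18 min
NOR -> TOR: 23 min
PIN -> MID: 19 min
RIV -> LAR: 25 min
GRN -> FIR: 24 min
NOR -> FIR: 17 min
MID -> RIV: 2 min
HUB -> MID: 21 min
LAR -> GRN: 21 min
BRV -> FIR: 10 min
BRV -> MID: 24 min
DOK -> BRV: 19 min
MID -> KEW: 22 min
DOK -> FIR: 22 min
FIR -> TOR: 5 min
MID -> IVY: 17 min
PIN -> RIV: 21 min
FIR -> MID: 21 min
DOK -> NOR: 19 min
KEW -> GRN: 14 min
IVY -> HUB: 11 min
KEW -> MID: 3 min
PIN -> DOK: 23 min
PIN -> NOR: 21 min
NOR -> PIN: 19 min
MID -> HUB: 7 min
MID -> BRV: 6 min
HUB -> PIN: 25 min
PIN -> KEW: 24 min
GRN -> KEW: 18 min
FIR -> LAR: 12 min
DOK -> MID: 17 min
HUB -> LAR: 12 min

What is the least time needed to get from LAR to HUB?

Candidate routes:
LAR–GRN–KEW–MID–HUB: 21+18+3+7 = 49
LAR–RIV–KEW–MID–IVY–HUB: 17+18+3+17+11 = 66
LAR–RIV–KEW–MID–HUB: 17+18+3+7 = 45
The minimum is 45 min via LAR–RIV–KEW–MID–HUB.

45 min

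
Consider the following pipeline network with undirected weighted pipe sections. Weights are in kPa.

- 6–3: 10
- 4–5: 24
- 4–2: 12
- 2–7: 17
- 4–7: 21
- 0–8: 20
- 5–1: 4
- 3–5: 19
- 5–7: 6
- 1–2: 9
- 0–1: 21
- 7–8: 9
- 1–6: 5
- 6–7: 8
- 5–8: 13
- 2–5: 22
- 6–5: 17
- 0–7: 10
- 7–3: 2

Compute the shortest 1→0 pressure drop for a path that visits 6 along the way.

23 kPa

Best 1 to 6: 1–6 costing 5
Shortest 6→0: 6–7–0 = 18
Total via 6: 5 + 18 = 23 kPa.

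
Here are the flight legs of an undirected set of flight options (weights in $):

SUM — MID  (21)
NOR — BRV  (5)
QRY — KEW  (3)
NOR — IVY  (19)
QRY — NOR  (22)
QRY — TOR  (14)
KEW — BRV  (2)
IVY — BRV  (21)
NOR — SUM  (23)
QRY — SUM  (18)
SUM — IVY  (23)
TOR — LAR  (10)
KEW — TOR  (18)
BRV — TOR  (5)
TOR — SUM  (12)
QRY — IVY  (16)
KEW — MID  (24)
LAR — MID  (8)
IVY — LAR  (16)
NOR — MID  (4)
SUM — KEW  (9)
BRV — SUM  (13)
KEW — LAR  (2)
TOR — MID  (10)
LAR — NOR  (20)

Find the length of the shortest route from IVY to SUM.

Settle nodes by increasing distance from IVY:
IVY: 0
QRY: 16  (via IVY)
LAR: 16  (via IVY)
KEW: 18  (via LAR)
NOR: 19  (via IVY)
BRV: 20  (via KEW)
SUM: 23  (via IVY)
Shortest route: IVY–SUM = $23.

$23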